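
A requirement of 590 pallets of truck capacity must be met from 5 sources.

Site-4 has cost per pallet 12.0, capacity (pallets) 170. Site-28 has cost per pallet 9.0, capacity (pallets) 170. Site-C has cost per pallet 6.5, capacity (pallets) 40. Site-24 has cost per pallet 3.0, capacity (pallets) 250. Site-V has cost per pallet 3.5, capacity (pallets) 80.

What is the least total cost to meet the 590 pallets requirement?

Fill from the cheapest source first.
Site-24 at 3.0: take all 250 pallets ; 340 still needed.
Take 80 from Site-V at 3.5 ; need 260 more.
Take 40 from Site-C at 6.5 ; need 220 more.
Site-28 at 9.0: take all 170 pallets ; 50 still needed.
Take 50 from Site-4 at 12.0 to finish.
Cost = 250×3.0 + 80×3.5 + 40×6.5 + 170×9.0 + 50×12.0 = 3420.

3420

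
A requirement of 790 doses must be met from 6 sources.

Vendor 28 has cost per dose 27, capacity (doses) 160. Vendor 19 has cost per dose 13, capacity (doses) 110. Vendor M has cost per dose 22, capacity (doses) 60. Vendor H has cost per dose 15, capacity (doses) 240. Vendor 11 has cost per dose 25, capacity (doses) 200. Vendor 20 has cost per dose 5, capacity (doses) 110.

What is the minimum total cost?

Use sources in increasing cost order.
Vendor 20 at 5: take all 110 doses — 680 still needed.
Vendor 19 (13): use full 110 — 570 doses to go.
Take 240 from Vendor H at 15 — need 330 more.
Vendor M at 22: take all 60 doses — 270 still needed.
Vendor 11 (25): use full 200 — 70 doses to go.
Vendor 28 (27): take the remaining 70 — done.
Cost = 110×5 + 110×13 + 240×15 + 60×22 + 200×25 + 70×27 = 13790.

13790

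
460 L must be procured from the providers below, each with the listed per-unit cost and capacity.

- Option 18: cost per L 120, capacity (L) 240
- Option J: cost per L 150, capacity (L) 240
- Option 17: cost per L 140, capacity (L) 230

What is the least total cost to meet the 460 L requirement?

Fill from the cheapest provider first.
Option 18 at 120: take all 240 L → 220 still needed.
Option 17 at 140: take 220 of its 230 → requirement met.
Option J: unused.
Cost = 240×120 + 220×140 = 59600.

59600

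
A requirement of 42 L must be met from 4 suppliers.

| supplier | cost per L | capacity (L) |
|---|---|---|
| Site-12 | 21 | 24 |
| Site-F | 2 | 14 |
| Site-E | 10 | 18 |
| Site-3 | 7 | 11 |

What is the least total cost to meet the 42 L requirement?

275

Fill from the cheapest supplier first.
Take 14 from Site-F at 2 → need 28 more.
Site-3 at 7: take all 11 L → 17 still needed.
Take 17 from Site-E at 10 to finish.
Site-12: unused.
Cost = 14×2 + 11×7 + 17×10 = 275.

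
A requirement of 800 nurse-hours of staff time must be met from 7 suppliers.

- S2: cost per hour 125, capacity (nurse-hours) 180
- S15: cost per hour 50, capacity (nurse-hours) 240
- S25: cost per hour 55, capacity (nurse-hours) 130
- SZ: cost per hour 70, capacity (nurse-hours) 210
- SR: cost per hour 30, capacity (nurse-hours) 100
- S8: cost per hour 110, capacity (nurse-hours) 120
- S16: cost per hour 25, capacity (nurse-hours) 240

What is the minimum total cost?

34450

Use suppliers in increasing cost order.
Take 240 from S16 at 25 — need 560 more.
Take 100 from SR at 30 — need 460 more.
Take 240 from S15 at 50 — need 220 more.
Take 130 from S25 at 55 — need 90 more.
Take 90 from SZ at 70 to finish.
S8, S2: unused.
Cost = 240×25 + 100×30 + 240×50 + 130×55 + 90×70 = 34450.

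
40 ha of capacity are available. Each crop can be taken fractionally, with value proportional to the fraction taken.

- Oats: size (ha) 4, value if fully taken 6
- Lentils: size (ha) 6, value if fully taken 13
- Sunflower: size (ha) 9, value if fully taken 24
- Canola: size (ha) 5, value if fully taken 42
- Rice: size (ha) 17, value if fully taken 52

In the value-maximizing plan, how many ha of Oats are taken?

3

Rank by value-to-size ratio: Canola 42/5≈8.4, Rice 52/17≈3.06, Sunflower 24/9≈2.67, Lentils 13/6≈2.17, Oats 6/4≈1.5.
Take all of Canola (5 ha, value 42) → 35 ha left.
Rice: take in full, 17 ha for value 52 → 18 left.
All 9 ha of Sunflower fit (value 24) → 9 remain.
Lentils: take in full, 6 ha for value 13 → 3 left.
3 ha left: a 3/4 share of Oats gives 6×3/4 = 4.5.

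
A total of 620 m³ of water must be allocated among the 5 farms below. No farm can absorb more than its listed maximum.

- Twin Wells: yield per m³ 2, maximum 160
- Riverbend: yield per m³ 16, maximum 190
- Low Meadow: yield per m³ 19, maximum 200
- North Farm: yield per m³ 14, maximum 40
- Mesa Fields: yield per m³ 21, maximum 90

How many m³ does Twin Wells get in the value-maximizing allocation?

Rank by yield per m³: Mesa Fields 21 > Low Meadow 19 > Riverbend 16 > North Farm 14 > Twin Wells 2.
Mesa Fields: +90 to 90 (cap) → 530 left.
Low Meadow: +200 to 200 (cap) → 330 left.
Riverbend takes 190 to reach its cap of 190 → 140 left.
North Farm: +40 to 40 (cap) → 100 left.
Only 100 left; Twin Wells takes them to reach 100.

100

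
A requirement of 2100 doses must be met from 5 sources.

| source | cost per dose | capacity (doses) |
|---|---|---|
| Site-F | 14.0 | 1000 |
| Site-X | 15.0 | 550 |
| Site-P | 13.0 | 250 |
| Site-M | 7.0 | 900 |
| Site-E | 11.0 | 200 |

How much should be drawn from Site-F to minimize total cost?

750

Fill from the cheapest source first.
Take 900 from Site-M at 7.0 ; need 1200 more.
Site-E (11.0): use full 200 ; 1000 doses to go.
Take 250 from Site-P at 13.0 ; need 750 more.
Site-F (14.0): take the remaining 750 ; done.
Site-X: unused.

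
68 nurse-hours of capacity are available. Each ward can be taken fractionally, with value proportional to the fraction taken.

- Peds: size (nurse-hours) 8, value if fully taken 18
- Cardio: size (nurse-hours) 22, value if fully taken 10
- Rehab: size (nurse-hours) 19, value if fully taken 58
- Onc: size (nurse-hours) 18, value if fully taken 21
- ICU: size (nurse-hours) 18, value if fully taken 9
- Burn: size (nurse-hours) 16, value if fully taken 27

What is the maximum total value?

Rank by value-to-size ratio: Rehab 58/19≈3.05, Peds 18/8≈2.25, Burn 27/16≈1.69, Onc 21/18≈1.17, ICU 9/18≈0.5, Cardio 10/22≈0.455.
All 19 nurse-hours of Rehab fit (value 58) — 49 remain.
All 8 nurse-hours of Peds fit (value 18) — 41 remain.
Burn: take in full, 16 nurse-hours for value 27 — 25 left.
Take all of Onc (18 nurse-hours, value 21) — 7 nurse-hours left.
Fill the last 7 nurse-hours with part of ICU: 7/18 of it earns 3.5.
Total value = 127.5.

127.5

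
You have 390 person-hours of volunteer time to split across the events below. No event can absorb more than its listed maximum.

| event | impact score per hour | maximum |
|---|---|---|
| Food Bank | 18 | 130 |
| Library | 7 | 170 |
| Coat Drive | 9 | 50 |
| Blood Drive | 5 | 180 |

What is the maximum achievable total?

Order the events by impact score per hour: Food Bank 18 > Coat Drive 9 > Library 7 > Blood Drive 5.
Food Bank: +130 to 130 (cap) — 260 left.
Coat Drive takes 50 to reach its cap of 50 — 210 left.
Library: +170 to 170 (cap) — 40 left.
Blood Drive has room for 180 but only 40 remain, so it gets 40.
Total = 18×130 + 7×170 + 9×50 + 5×40 = 4180.

4180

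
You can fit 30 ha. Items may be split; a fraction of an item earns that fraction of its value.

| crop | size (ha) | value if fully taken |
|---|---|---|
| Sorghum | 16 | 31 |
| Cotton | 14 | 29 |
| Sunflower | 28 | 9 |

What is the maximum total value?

60

Sort by value density: Cotton 29/14≈2.07, Sorghum 31/16≈1.94, Sunflower 9/28≈0.321.
Take all of Cotton (14 ha, value 29) — 16 ha left.
All 16 ha of Sorghum fit (value 31) — 0 remain.
Total value = 60.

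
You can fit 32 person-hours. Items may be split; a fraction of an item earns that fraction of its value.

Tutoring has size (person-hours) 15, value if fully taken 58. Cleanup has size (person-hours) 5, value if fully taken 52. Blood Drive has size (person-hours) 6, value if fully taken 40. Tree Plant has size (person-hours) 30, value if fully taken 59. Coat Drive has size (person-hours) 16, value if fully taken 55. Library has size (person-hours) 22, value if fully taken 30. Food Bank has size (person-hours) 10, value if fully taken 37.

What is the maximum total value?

172.2

Rank by value-to-size ratio: Cleanup 52/5≈10.4, Blood Drive 40/6≈6.67, Tutoring 58/15≈3.87, Food Bank 37/10≈3.7, Coat Drive 55/16≈3.44, Tree Plant 59/30≈1.97, Library 30/22≈1.36.
Take all of Cleanup (5 person-hours, value 52) ; 27 person-hours left.
Take all of Blood Drive (6 person-hours, value 40) ; 21 person-hours left.
Take all of Tutoring (15 person-hours, value 58) ; 6 person-hours left.
Fill the last 6 person-hours with part of Food Bank: 6/10 of it earns 22.2.
Total value = 172.2.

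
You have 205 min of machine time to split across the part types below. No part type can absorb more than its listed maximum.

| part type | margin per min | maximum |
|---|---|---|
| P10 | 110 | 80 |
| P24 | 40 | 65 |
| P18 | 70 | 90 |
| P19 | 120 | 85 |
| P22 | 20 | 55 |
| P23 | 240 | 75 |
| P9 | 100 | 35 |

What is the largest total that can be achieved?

Rank by margin per min: P23 240 > P19 120 > P10 110 > P9 100 > P18 70 > P24 40 > P22 20.
Give P23 75 to hit its cap of 75 → 130 left.
P19 takes 85 to reach its cap of 85 → 45 left.
P10: +45 (room for 80) → 45. Pool exhausted.
Total = 110×45 + 120×85 + 240×75 = 33150.

33150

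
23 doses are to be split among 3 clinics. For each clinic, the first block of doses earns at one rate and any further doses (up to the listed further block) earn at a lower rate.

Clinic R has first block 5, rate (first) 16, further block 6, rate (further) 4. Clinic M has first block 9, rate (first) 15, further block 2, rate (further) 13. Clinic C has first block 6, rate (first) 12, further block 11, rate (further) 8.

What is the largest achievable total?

Treat each block as its own option and order by rate: Clinic R/tier1 16 > Clinic M/tier1 15 > Clinic M/tier2 13 > Clinic C/tier1 12 > Clinic C/tier2 8 > Clinic R/tier2 4.
Clinic R tier1 at 16: fill all 5 → 18 left.
Clinic M tier1 at 15: fill all 9 → 9 left.
Clinic M/tier2 (13): +2 → 7 left.
Fill Clinic C tier1 block (6 at 12) → 1 left.
1 remain; put them into Clinic C tier2 at 8.
Total = 16×5 + 15×9 + 13×2 + 12×6 + 8×1 = 321.

321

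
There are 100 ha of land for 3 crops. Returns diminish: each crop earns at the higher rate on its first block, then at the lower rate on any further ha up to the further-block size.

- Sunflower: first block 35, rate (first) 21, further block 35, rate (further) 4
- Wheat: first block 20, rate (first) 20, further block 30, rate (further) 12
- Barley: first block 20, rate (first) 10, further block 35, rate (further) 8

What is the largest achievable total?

Treat each block as its own option and order by rate: Sunflower/T1 21 > Wheat/T1 20 > Wheat/T2 12 > Barley/T1 10 > Barley/T2 8 > Sunflower/T2 4.
Sunflower/T1 (21): +35 — 65 left.
Wheat T1 at 20: fill all 20 — 45 left.
Wheat T2 at 12: fill all 30 — 15 left.
15 remain; put them into Barley T1 at 10.
Total = 21×35 + 20×20 + 12×30 + 10×15 = 1645.

1645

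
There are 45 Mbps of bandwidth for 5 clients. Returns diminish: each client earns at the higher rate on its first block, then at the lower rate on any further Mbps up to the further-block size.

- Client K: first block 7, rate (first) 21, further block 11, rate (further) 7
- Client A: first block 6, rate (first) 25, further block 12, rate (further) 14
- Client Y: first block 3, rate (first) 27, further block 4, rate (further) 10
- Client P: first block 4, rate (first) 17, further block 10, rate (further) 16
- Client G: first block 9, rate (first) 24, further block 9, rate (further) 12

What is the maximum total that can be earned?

906

Rank every tier by rate: Client Y/T1 27 > Client A/T1 25 > Client G/T1 24 > Client K/T1 21 > Client P/T1 17 > Client P/T2 16 > Client A/T2 14 > Client G/T2 12 > Client Y/T2 10 > Client K/T2 7.
Fill Client Y T1 block (3 at 27) → 42 left.
Fill Client A T1 block (6 at 25) → 36 left.
Client G/T1 (24): +9 → 27 left.
Fill Client K T1 block (7 at 21) → 20 left.
Fill Client P T1 block (4 at 17) → 16 left.
Client P T2 at 16: fill all 10 → 6 left.
6 remain; put them into Client A T2 at 14.
Total = 27×3 + 25×6 + 24×9 + 21×7 + 17×4 + 16×10 + 14×6 = 906.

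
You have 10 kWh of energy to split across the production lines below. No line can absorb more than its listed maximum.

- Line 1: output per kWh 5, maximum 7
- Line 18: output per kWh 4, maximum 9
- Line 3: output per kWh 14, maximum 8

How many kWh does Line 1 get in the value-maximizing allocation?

Rank by output per kWh: Line 3 14 > Line 1 5 > Line 18 4.
Line 3: +8 to 8 (cap) — 2 left.
Line 1: +2 (room for 7) → 2. Pool exhausted.

2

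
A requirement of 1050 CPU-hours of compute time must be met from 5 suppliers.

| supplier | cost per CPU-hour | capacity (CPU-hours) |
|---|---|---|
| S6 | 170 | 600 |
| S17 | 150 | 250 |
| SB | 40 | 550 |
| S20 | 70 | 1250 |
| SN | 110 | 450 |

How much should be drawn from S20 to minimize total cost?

Fill from the cheapest supplier first.
SB (40): use full 550 — 500 CPU-hours to go.
Take 500 from S20 at 70 to finish.
SN, S17, S6: unused.

500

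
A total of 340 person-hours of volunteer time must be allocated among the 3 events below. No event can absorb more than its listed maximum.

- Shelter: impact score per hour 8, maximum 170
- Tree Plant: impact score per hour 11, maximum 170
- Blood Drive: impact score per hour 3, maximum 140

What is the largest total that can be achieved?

Rank by impact score per hour: Tree Plant 11 > Shelter 8 > Blood Drive 3.
Tree Plant takes 170 to reach its cap of 170 ; 170 left.
Shelter takes 170 to reach its cap of 170 ; 0 left.
Total = 8×170 + 11×170 = 3230.

3230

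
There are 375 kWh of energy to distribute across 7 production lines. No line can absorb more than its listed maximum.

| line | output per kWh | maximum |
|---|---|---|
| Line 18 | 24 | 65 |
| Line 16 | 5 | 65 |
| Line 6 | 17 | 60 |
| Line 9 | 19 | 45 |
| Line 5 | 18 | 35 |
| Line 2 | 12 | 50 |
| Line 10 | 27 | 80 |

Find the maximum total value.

Highest output per kWh first: Line 10 27 > Line 18 24 > Line 9 19 > Line 5 18 > Line 6 17 > Line 2 12 > Line 16 5.
Give Line 10 80 to hit its cap of 80 ; 295 left.
Line 18 takes 65 to reach its cap of 65 ; 230 left.
Give Line 9 45 to hit its cap of 45 ; 185 left.
Line 5 takes 35 to reach its cap of 35 ; 150 left.
Line 6: +60 to 60 (cap) ; 90 left.
Line 2: +50 to 50 (cap) ; 40 left.
Line 16: +40 (room for 65) → 40. Pool exhausted.
Total = 24×65 + 5×40 + 17×60 + 19×45 + 18×35 + 12×50 + 27×80 = 7025.

7025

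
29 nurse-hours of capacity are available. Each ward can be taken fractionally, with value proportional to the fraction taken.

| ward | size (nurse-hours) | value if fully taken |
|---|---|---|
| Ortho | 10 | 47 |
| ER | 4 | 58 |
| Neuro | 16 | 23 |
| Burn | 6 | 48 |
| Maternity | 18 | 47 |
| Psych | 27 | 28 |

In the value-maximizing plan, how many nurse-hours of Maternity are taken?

9

Sort by value density: ER 58/4≈14.5, Burn 48/6≈8, Ortho 47/10≈4.7, Maternity 47/18≈2.61, Neuro 23/16≈1.44, Psych 28/27≈1.04.
All 4 nurse-hours of ER fit (value 58) ; 25 remain.
Burn: take in full, 6 nurse-hours for value 48 ; 19 left.
All 10 nurse-hours of Ortho fit (value 47) ; 9 remain.
Only 9 nurse-hours remain; take 9/18 of Maternity for value 47×9/18 = 23.5.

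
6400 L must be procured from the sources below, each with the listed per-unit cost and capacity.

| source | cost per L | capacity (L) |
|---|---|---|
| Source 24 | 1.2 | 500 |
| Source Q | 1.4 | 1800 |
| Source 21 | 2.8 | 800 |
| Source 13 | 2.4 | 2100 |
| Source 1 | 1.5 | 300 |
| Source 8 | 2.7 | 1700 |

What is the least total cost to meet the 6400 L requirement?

Fill from the cheapest source first.
Source 24 at 1.2: take all 500 L → 5900 still needed.
Take 1800 from Source Q at 1.4 → need 4100 more.
Take 300 from Source 1 at 1.5 → need 3800 more.
Source 13 at 2.4: take all 2100 L → 1700 still needed.
Take 1700 from Source 8 at 2.7 → need 0 more.
Source 21: unused.
Cost = 500×1.2 + 1800×1.4 + 300×1.5 + 2100×2.4 + 1700×2.7 = 13200.

13200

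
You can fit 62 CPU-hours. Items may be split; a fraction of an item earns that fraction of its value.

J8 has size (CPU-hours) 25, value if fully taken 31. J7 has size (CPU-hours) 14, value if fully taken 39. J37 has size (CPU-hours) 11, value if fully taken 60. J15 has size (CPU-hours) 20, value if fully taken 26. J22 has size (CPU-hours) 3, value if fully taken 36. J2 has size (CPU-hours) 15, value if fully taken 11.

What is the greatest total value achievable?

Rank by value-to-size ratio: J22 36/3≈12, J37 60/11≈5.45, J7 39/14≈2.79, J15 26/20≈1.3, J8 31/25≈1.24, J2 11/15≈0.733.
J22: take in full, 3 CPU-hours for value 36 → 59 left.
J37: take in full, 11 CPU-hours for value 60 → 48 left.
J7: take in full, 14 CPU-hours for value 39 → 34 left.
J15: take in full, 20 CPU-hours for value 26 → 14 left.
14 CPU-hours left: a 14/25 share of J8 gives 31×14/25 = 17.36.
Total value = 178.36.

178.36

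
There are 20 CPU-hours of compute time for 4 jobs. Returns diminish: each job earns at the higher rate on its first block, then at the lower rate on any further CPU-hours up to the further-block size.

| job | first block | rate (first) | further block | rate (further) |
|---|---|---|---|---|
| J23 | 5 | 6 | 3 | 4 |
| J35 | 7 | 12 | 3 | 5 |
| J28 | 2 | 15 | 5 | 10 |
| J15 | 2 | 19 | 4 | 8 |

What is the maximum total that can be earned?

234

Order all 8 blocks by rate: J15/first 19 > J28/first 15 > J35/first 12 > J28/second 10 > J15/second 8 > J23/first 6 > J35/second 5 > J23/second 4.
J15 first at 19: fill all 2 — 18 left.
Fill J28 first block (2 at 15) — 16 left.
J35/first (12): +7 — 9 left.
J28/second (10): +5 — 4 left.
Fill J15 second block (4 at 8) — 0 left.
Total = 19×2 + 15×2 + 12×7 + 10×5 + 8×4 = 234.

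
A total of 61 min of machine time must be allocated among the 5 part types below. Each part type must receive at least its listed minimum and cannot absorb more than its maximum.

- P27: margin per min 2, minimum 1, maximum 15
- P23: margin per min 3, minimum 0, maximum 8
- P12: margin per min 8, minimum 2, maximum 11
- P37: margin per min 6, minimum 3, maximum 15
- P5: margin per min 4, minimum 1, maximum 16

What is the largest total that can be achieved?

Meeting every minimum uses 1+0+2+3+1 = 7 min, leaving 54.
Rank by margin per min: P12 8 > P37 6 > P5 4 > P23 3 > P27 2.
P12 takes 9 more to reach its cap of 11 → 45 left.
P37: +12 to 15 (cap) → 33 left.
P5 takes 15 more to reach its cap of 16 → 18 left.
P23: +8 to 8 (cap) → 10 left.
P27: +10 (room for 14) → 11. Pool exhausted.
Total = 2×11 + 3×8 + 8×11 + 6×15 + 4×16 = 288.

288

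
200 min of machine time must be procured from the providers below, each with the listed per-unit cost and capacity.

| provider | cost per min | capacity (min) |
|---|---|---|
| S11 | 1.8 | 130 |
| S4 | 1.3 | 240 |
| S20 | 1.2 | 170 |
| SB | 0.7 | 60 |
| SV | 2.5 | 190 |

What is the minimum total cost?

210

Fill from the cheapest provider first.
Take 60 from SB at 0.7 → need 140 more.
S20 (1.2): take the remaining 140 → done.
S4, S11, SV: unused.
Cost = 60×0.7 + 140×1.2 = 210.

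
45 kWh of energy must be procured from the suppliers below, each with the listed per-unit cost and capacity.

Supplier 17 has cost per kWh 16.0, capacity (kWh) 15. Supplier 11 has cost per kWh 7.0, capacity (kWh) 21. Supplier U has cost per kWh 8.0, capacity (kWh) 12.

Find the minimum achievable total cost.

435

Cheapest first:
Supplier 11 (7.0): use full 21 ; 24 kWh to go.
Supplier U at 8.0: take all 12 kWh ; 12 still needed.
Supplier 17 (16.0): take the remaining 12 ; done.
Cost = 21×7.0 + 12×8.0 + 12×16.0 = 435.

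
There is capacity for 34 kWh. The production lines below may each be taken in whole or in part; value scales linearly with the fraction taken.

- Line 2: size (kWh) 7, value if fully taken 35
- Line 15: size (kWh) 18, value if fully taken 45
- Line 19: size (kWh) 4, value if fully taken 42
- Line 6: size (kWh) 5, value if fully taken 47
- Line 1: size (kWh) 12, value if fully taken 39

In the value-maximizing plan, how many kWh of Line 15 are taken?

Sort by value density: Line 19 42/4≈10.5, Line 6 47/5≈9.4, Line 2 35/7≈5, Line 1 39/12≈3.25, Line 15 45/18≈2.5.
All 4 kWh of Line 19 fit (value 42) → 30 remain.
Line 6: take in full, 5 kWh for value 47 → 25 left.
All 7 kWh of Line 2 fit (value 35) → 18 remain.
Take all of Line 1 (12 kWh, value 39) → 6 kWh left.
Only 6 kWh remain; take 6/18 of Line 15 for value 45×6/18 = 15.

6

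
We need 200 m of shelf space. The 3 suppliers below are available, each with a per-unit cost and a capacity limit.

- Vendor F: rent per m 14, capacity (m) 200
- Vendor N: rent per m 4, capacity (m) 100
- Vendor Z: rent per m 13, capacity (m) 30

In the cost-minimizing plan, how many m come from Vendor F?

70

Fill from the cheapest supplier first.
Take 100 from Vendor N at 4 ; need 100 more.
Take 30 from Vendor Z at 13 ; need 70 more.
Vendor F (14): take the remaining 70 ; done.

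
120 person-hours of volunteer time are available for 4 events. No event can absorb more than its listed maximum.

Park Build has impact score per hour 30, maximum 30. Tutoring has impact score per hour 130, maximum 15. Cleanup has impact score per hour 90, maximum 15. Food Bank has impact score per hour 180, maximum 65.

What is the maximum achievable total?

Order the events by impact score per hour: Food Bank 180 > Tutoring 130 > Cleanup 90 > Park Build 30.
Food Bank takes 65 to reach its cap of 65 ; 55 left.
Give Tutoring 15 to hit its cap of 15 ; 40 left.
Cleanup takes 15 to reach its cap of 15 ; 25 left.
Only 25 left; Park Build takes them to reach 25.
Total = 30×25 + 130×15 + 90×15 + 180×65 = 15750.

15750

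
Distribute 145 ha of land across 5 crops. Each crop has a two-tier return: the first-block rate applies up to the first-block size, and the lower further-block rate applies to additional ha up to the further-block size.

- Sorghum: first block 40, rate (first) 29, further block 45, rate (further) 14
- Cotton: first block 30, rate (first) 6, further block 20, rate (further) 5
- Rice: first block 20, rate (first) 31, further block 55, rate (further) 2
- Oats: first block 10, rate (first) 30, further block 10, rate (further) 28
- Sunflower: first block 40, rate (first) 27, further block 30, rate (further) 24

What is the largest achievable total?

4040

Rank every tier by rate: Rice/first 31 > Oats/first 30 > Sorghum/first 29 > Oats/second 28 > Sunflower/first 27 > Sunflower/second 24 > Sorghum/second 14 > Cotton/first 6 > Cotton/second 5 > Rice/second 2.
Rice first at 31: fill all 20 — 125 left.
Fill Oats first block (10 at 30) — 115 left.
Fill Sorghum first block (40 at 29) — 75 left.
Oats second at 28: fill all 10 — 65 left.
Sunflower first at 27: fill all 40 — 25 left.
Sunflower/second: +25 of 30 at 24; pool empty.
Total = 31×20 + 30×10 + 29×40 + 28×10 + 27×40 + 24×25 = 4040.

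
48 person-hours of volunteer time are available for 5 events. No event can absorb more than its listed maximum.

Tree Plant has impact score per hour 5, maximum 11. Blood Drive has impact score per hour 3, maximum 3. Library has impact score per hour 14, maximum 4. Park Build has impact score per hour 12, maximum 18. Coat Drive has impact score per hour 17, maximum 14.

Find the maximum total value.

Highest impact score per hour first: Coat Drive 17 > Library 14 > Park Build 12 > Tree Plant 5 > Blood Drive 3.
Coat Drive takes 14 to reach its cap of 14 ; 34 left.
Library: +4 to 4 (cap) ; 30 left.
Park Build takes 18 to reach its cap of 18 ; 12 left.
Tree Plant takes 11 to reach its cap of 11 ; 1 left.
Only 1 left; Blood Drive takes them to reach 1.
Total = 5×11 + 3×1 + 14×4 + 12×18 + 17×14 = 568.

568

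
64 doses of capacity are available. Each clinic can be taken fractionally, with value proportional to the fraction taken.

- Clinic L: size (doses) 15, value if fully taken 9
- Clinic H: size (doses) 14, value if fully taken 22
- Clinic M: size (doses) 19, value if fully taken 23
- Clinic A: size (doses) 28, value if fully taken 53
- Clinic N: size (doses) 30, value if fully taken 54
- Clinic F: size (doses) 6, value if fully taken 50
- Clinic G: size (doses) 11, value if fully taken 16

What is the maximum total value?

Sort by value density: Clinic F 50/6≈8.33, Clinic A 53/28≈1.89, Clinic N 54/30≈1.8, Clinic H 22/14≈1.57, Clinic G 16/11≈1.45, Clinic M 23/19≈1.21, Clinic L 9/15≈0.6.
Take all of Clinic F (6 doses, value 50) ; 58 doses left.
Clinic A: take in full, 28 doses for value 53 ; 30 left.
Take all of Clinic N (30 doses, value 54) ; 0 doses left.
Total value = 157.

157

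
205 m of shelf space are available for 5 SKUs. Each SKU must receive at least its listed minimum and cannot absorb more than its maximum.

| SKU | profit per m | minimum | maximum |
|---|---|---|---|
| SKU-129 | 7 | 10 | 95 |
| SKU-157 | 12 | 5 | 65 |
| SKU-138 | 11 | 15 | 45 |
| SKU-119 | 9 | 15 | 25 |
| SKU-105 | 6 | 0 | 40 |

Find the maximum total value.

1990

Meeting every minimum uses 10+5+15+15+0 = 45 m, leaving 160.
Order the SKUs by profit per m: SKU-157 12 > SKU-138 11 > SKU-119 9 > SKU-129 7 > SKU-105 6.
Give SKU-157 60 more to hit its cap of 65 — 100 left.
SKU-138: +30 to 45 (cap) — 70 left.
SKU-119: +10 to 25 (cap) — 60 left.
SKU-129: +60 (room for 85) → 70. Pool exhausted.
Total = 7×70 + 12×65 + 11×45 + 9×25 = 1990.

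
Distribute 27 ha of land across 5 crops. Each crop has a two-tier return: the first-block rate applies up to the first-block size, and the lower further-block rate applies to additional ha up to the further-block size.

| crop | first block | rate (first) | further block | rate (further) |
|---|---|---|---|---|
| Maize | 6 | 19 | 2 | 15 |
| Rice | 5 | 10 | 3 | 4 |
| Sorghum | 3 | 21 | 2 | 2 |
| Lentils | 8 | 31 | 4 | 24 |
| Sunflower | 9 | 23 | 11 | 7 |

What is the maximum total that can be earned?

Treat each block as its own option and order by rate: Lentils/T1 31 > Lentils/T2 24 > Sunflower/T1 23 > Sorghum/T1 21 > Maize/T1 19 > Maize/T2 15 > Rice/T1 10 > Sunflower/T2 7 > Rice/T2 4 > Sorghum/T2 2.
Lentils/T1 (31): +8 ; 19 left.
Lentils/T2 (24): +4 ; 15 left.
Fill Sunflower T1 block (9 at 23) ; 6 left.
Sorghum/T1 (21): +3 ; 3 left.
3 remain; put them into Maize T1 at 19.
Total = 31×8 + 24×4 + 23×9 + 21×3 + 19×3 = 671.

671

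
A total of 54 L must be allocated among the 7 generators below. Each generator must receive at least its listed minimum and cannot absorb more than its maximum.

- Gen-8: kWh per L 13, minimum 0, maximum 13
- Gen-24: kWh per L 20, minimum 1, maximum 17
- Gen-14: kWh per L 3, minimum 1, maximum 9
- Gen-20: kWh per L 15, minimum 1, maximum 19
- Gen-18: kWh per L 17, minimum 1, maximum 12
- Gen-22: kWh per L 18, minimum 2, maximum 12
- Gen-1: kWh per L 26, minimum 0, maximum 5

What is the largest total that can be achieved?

998

Meeting every minimum uses 0+1+1+1+1+2+0 = 6 L, leaving 48.
Order the generators by kWh per L: Gen-1 26 > Gen-24 20 > Gen-22 18 > Gen-18 17 > Gen-20 15 > Gen-8 13 > Gen-14 3.
Give Gen-1 5 more to hit its cap of 5 — 43 left.
Gen-24 takes 16 more to reach its cap of 17 — 27 left.
Gen-22: +10 to 12 (cap) — 17 left.
Gen-18: +11 to 12 (cap) — 6 left.
Gen-20 has room for 18 more but only 6 remain, so it gets 7.
Total = 20×17 + 3×1 + 15×7 + 17×12 + 18×12 + 26×5 = 998.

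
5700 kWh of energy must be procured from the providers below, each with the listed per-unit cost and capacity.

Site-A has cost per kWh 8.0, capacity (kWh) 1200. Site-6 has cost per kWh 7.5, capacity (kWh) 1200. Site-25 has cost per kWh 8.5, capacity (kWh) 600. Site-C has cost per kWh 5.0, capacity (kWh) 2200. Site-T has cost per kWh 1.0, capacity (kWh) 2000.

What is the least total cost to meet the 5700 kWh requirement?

24400

Fill from the cheapest provider first.
Site-T at 1.0: take all 2000 kWh ; 3700 still needed.
Site-C at 5.0: take all 2200 kWh ; 1500 still needed.
Take 1200 from Site-6 at 7.5 ; need 300 more.
Take 300 from Site-A at 8.0 to finish.
Site-25: unused.
Cost = 2000×1.0 + 2200×5.0 + 1200×7.5 + 300×8.0 = 24400.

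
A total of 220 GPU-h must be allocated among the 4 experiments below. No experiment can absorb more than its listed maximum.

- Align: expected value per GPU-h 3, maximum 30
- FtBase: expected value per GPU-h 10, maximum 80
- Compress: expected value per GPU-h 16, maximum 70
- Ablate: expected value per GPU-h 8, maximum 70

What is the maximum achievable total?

2480

Highest expected value per GPU-h first: Compress 16 > FtBase 10 > Ablate 8 > Align 3.
Compress takes 70 to reach its cap of 70 — 150 left.
Give FtBase 80 to hit its cap of 80 — 70 left.
Give Ablate 70 to hit its cap of 70 — 0 left.
Total = 10×80 + 16×70 + 8×70 = 2480.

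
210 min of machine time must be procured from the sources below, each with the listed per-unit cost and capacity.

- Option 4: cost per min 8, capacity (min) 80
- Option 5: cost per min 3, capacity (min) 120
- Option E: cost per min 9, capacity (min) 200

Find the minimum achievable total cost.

Cheapest first:
Take 120 from Option 5 at 3 → need 90 more.
Option 4 at 8: take all 80 min → 10 still needed.
Option E at 9: take 10 of its 200 → requirement met.
Cost = 120×3 + 80×8 + 10×9 = 1090.

1090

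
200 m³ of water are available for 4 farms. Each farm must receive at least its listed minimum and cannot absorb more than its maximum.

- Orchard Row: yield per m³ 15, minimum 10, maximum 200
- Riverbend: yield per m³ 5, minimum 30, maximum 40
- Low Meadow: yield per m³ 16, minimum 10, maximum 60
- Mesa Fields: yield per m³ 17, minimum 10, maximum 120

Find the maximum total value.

2980

Meeting every minimum uses 10+30+10+10 = 60 m³, leaving 140.
Rank by yield per m³: Mesa Fields 17 > Low Meadow 16 > Orchard Row 15 > Riverbend 5.
Give Mesa Fields 110 more to hit its cap of 120 — 30 left.
Low Meadow has room for 50 more but only 30 remain, so it gets 40.
Total = 15×10 + 5×30 + 16×40 + 17×120 = 2980.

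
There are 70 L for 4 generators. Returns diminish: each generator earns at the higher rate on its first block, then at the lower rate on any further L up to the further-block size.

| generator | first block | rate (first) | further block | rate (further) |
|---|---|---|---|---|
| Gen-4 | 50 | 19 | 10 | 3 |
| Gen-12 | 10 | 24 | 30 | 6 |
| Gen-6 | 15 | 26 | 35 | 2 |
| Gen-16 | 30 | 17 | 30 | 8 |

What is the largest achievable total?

1485

Order all 8 blocks by rate: Gen-6/first 26 > Gen-12/first 24 > Gen-4/first 19 > Gen-16/first 17 > Gen-16/second 8 > Gen-12/second 6 > Gen-4/second 3 > Gen-6/second 2.
Gen-6 first at 26: fill all 15 ; 55 left.
Gen-12 first at 24: fill all 10 ; 45 left.
45 remain; put them into Gen-4 first at 19.
Total = 26×15 + 24×10 + 19×45 = 1485.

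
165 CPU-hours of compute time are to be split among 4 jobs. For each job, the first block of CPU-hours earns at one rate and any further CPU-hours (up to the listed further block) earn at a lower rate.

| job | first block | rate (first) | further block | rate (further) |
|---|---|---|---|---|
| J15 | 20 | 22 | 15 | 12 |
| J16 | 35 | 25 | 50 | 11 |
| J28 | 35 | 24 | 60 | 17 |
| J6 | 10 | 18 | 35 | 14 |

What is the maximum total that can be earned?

3425

Treat each block as its own option and order by rate: J16/first 25 > J28/first 24 > J15/first 22 > J6/first 18 > J28/second 17 > J6/second 14 > J15/second 12 > J16/second 11.
J16/first (25): +35 → 130 left.
Fill J28 first block (35 at 24) → 95 left.
Fill J15 first block (20 at 22) → 75 left.
Fill J6 first block (10 at 18) → 65 left.
J28 second at 17: fill all 60 → 5 left.
J6 second at 14: only 5 left, fill 5.
Total = 25×35 + 24×35 + 22×20 + 18×10 + 17×60 + 14×5 = 3425.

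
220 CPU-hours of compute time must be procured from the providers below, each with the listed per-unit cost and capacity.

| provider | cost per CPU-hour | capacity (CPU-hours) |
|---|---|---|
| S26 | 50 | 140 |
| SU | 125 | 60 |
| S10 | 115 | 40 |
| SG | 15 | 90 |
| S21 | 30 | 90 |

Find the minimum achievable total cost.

Use providers in increasing cost order.
SG at 15: take all 90 CPU-hours ; 130 still needed.
Take 90 from S21 at 30 ; need 40 more.
Take 40 from S26 at 50 to finish.
S10, SU: unused.
Cost = 90×15 + 90×30 + 40×50 = 6050.

6050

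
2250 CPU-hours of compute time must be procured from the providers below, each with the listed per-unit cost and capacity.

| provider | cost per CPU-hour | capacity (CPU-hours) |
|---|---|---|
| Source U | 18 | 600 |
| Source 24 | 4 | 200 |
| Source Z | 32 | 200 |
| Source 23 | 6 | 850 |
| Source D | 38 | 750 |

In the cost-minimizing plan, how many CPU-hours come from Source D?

Cheapest first:
Take 200 from Source 24 at 4 → need 2050 more.
Take 850 from Source 23 at 6 → need 1200 more.
Take 600 from Source U at 18 → need 600 more.
Source Z (32): use full 200 → 400 CPU-hours to go.
Take 400 from Source D at 38 to finish.

400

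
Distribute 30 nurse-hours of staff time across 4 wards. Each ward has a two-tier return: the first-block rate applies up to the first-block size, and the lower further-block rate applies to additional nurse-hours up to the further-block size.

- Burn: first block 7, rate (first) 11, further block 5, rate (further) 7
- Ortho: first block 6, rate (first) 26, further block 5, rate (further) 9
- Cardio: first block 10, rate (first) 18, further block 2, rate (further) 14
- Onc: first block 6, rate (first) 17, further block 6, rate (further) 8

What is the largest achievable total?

Order all 8 blocks by rate: Ortho/tier1 26 > Cardio/tier1 18 > Onc/tier1 17 > Cardio/tier2 14 > Burn/tier1 11 > Ortho/tier2 9 > Onc/tier2 8 > Burn/tier2 7.
Ortho tier1 at 26: fill all 6 → 24 left.
Cardio tier1 at 18: fill all 10 → 14 left.
Fill Onc tier1 block (6 at 17) → 8 left.
Fill Cardio tier2 block (2 at 14) → 6 left.
Burn/tier1: +6 of 7 at 11; pool empty.
Total = 26×6 + 18×10 + 17×6 + 14×2 + 11×6 = 532.

532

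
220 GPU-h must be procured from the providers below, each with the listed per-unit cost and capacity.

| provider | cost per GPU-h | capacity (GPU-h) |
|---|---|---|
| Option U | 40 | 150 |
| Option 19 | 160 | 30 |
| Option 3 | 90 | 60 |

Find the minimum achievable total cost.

Use providers in increasing cost order.
Option U at 40: take all 150 GPU-h → 70 still needed.
Option 3 (90): use full 60 → 10 GPU-h to go.
Option 19 at 160: take 10 of its 30 → requirement met.
Cost = 150×40 + 60×90 + 10×160 = 13000.

13000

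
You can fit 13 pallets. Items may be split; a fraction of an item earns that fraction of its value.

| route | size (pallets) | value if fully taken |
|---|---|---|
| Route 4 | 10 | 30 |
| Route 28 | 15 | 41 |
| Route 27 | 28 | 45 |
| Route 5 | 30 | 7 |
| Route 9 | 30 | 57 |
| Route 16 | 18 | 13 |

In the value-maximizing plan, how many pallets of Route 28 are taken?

Best value per unit of size first: Route 4 30/10≈3, Route 28 41/15≈2.73, Route 9 57/30≈1.9, Route 27 45/28≈1.61, Route 16 13/18≈0.722, Route 5 7/30≈0.233.
Route 4: take in full, 10 pallets for value 30 — 3 left.
Only 3 pallets remain; take 3/15 of Route 28 for value 41×3/15 = 8.2.

3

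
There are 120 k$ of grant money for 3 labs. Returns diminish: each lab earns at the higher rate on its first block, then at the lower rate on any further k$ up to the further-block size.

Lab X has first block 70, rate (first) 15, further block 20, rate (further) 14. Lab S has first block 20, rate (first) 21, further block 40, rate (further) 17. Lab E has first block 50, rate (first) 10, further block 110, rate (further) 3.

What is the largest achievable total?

Treat each block as its own option and order by rate: Lab S/tier1 21 > Lab S/tier2 17 > Lab X/tier1 15 > Lab X/tier2 14 > Lab E/tier1 10 > Lab E/tier2 3.
Lab S/tier1 (21): +20 → 100 left.
Lab S tier2 at 17: fill all 40 → 60 left.
Lab X tier1 at 15: only 60 left, fill 60.
Total = 21×20 + 17×40 + 15×60 = 2000.

2000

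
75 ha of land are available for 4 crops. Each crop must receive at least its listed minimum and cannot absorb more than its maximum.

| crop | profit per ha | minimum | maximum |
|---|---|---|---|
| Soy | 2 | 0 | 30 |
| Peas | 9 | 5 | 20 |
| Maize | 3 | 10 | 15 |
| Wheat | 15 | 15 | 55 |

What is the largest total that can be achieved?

945

Meeting every minimum uses 0+5+10+15 = 30 ha, leaving 45.
Order the crops by profit per ha: Wheat 15 > Peas 9 > Maize 3 > Soy 2.
Wheat: +40 to 55 (cap) → 5 left.
Only 5 left; Peas takes them to reach 10.
Total = 9×10 + 3×10 + 15×55 = 945.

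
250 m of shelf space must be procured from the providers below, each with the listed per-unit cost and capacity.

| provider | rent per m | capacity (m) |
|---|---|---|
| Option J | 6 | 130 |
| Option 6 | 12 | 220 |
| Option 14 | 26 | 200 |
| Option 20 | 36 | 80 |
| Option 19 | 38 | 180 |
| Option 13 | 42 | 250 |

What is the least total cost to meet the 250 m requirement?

Cheapest first:
Option J at 6: take all 130 m → 120 still needed.
Option 6 (12): take the remaining 120 → done.
Option 14, Option 20, Option 19, Option 13: unused.
Cost = 130×6 + 120×12 = 2220.

2220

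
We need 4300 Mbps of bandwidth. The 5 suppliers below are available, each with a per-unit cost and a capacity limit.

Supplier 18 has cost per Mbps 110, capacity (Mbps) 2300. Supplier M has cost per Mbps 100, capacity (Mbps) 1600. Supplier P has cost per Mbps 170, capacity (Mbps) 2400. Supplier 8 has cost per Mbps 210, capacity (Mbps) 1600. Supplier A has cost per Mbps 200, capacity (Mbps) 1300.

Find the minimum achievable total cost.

481000

Use suppliers in increasing cost order.
Take 1600 from Supplier M at 100 → need 2700 more.
Take 2300 from Supplier 18 at 110 → need 400 more.
Supplier P (170): take the remaining 400 → done.
Supplier A, Supplier 8: unused.
Cost = 1600×100 + 2300×110 + 400×170 = 481000.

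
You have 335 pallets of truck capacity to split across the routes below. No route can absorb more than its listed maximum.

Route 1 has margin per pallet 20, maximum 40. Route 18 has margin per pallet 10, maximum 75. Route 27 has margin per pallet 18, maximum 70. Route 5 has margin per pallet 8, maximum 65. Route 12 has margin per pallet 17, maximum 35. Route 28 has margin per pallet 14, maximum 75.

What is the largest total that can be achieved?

4775

Rank by margin per pallet: Route 1 20 > Route 27 18 > Route 12 17 > Route 28 14 > Route 18 10 > Route 5 8.
Route 1 takes 40 to reach its cap of 40 — 295 left.
Route 27 takes 70 to reach its cap of 70 — 225 left.
Route 12: +35 to 35 (cap) — 190 left.
Give Route 28 75 to hit its cap of 75 — 115 left.
Route 18 takes 75 to reach its cap of 75 — 40 left.
Route 5: +40 (room for 65) → 40. Pool exhausted.
Total = 20×40 + 10×75 + 18×70 + 8×40 + 17×35 + 14×75 = 4775.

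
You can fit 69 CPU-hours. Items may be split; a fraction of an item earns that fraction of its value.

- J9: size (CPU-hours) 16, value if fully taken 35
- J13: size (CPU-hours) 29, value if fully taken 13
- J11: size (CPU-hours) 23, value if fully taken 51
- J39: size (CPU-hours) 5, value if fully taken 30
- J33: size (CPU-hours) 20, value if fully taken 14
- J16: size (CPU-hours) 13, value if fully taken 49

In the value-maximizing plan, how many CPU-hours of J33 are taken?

Rank by value-to-size ratio: J39 30/5≈6, J16 49/13≈3.77, J11 51/23≈2.22, J9 35/16≈2.19, J33 14/20≈0.7, J13 13/29≈0.448.
All 5 CPU-hours of J39 fit (value 30) ; 64 remain.
Take all of J16 (13 CPU-hours, value 49) ; 51 CPU-hours left.
J11: take in full, 23 CPU-hours for value 51 ; 28 left.
All 16 CPU-hours of J9 fit (value 35) ; 12 remain.
Only 12 CPU-hours remain; take 12/20 of J33 for value 14×12/20 = 8.4.

12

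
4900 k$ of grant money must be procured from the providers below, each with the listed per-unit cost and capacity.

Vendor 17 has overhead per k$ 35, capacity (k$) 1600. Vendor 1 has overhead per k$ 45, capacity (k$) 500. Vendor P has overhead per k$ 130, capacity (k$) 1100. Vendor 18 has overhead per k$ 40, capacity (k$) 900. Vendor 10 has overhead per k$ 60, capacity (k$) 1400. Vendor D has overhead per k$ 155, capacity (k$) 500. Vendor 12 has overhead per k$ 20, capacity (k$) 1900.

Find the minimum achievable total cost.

Fill from the cheapest provider first.
Vendor 12 at 20: take all 1900 k$ ; 3000 still needed.
Take 1600 from Vendor 17 at 35 ; need 1400 more.
Vendor 18 at 40: take all 900 k$ ; 500 still needed.
Vendor 1 (45): use full 500 ; 0 k$ to go.
Vendor 10, Vendor P, Vendor D: unused.
Cost = 1900×20 + 1600×35 + 900×40 + 500×45 = 152500.

152500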